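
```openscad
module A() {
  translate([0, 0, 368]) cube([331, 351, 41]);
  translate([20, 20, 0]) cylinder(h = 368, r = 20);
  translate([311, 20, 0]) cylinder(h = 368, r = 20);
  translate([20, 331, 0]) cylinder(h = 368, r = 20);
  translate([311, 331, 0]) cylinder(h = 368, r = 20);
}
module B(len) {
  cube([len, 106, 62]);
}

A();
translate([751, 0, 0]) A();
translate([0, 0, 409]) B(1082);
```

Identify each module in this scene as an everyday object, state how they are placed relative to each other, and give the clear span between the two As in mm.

A is a stool. B is a beam. A beam spans the tops of two stools. The clear span between the two stools is 420 mm.

Second stool starts at x = 751; first ends at x = 331; clear span = 751 − 331 = 420 mm.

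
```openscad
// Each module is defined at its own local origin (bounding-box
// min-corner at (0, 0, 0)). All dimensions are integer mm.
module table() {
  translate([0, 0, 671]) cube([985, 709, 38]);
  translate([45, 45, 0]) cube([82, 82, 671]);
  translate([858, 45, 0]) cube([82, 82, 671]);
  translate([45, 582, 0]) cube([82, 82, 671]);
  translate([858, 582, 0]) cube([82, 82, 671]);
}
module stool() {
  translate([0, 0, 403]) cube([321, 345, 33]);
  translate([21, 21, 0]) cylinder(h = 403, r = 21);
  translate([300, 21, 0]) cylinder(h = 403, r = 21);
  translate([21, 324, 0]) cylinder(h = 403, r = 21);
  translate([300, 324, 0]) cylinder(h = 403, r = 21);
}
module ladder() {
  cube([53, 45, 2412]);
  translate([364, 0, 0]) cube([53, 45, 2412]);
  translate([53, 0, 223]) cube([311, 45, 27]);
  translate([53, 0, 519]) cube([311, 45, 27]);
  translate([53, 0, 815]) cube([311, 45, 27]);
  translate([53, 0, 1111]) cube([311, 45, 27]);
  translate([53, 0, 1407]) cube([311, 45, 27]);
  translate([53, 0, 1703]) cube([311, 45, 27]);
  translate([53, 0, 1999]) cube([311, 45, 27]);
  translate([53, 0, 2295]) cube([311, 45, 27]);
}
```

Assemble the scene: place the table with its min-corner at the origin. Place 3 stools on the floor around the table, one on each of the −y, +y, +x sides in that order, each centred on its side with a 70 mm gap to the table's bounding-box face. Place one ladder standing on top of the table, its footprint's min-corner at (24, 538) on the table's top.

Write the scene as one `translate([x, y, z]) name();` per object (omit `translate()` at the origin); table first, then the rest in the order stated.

table();
translate([332, -415, 0]) stool();
translate([332, 779, 0]) stool();
translate([1055, 182, 0]) stool();
translate([24, 538, 709]) ladder();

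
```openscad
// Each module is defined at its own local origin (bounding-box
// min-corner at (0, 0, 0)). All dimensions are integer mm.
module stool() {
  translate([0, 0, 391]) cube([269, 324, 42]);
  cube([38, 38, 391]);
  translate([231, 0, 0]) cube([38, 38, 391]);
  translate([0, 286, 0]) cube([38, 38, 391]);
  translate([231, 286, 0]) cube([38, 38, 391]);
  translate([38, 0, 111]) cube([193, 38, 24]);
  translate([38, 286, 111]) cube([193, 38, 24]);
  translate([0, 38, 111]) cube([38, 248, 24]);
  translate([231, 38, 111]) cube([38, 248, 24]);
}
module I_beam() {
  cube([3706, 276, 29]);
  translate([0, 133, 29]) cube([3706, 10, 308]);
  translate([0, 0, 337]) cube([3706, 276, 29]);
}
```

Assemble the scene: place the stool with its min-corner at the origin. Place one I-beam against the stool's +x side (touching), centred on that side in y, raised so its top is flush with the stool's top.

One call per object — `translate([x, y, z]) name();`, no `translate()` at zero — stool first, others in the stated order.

stool();
translate([269, 24, 67]) I_beam();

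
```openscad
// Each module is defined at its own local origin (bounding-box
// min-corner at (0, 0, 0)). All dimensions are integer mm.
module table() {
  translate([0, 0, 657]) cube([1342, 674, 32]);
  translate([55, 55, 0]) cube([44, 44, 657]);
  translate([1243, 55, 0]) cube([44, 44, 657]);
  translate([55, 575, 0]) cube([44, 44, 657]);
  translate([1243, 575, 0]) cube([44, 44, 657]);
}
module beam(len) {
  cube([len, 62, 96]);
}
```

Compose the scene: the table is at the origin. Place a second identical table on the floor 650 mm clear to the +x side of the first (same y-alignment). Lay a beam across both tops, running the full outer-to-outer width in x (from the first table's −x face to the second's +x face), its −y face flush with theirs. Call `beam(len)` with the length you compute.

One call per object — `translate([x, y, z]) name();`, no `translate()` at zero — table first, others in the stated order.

table();
translate([1992, 0, 0]) table();
translate([0, 0, 689]) beam(3334);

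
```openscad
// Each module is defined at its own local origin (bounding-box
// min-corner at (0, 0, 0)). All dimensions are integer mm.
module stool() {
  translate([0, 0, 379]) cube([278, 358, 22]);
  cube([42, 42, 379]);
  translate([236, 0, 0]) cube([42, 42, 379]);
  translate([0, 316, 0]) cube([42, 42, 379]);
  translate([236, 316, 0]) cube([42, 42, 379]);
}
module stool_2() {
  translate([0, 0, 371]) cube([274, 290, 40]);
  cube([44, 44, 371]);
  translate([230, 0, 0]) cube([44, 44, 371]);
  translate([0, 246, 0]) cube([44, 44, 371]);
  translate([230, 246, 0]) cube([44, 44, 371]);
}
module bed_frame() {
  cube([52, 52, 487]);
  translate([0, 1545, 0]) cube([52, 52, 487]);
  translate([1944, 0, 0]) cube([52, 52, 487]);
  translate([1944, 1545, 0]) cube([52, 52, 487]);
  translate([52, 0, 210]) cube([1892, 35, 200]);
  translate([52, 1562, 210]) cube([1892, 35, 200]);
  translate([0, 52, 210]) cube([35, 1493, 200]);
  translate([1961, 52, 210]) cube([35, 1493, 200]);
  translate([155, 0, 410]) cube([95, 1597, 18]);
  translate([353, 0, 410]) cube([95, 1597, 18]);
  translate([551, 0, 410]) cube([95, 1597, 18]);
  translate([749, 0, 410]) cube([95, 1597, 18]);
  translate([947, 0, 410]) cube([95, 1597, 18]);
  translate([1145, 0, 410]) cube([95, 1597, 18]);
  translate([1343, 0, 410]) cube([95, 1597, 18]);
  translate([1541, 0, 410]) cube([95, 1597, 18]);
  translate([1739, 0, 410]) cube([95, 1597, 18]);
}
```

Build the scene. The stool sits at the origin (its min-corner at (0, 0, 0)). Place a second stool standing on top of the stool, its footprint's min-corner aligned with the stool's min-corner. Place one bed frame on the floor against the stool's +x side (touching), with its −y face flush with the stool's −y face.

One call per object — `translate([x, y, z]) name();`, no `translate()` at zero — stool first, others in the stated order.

stool();
translate([0, 0, 401]) stool_2();
translate([278, 0, 0]) bed_frame();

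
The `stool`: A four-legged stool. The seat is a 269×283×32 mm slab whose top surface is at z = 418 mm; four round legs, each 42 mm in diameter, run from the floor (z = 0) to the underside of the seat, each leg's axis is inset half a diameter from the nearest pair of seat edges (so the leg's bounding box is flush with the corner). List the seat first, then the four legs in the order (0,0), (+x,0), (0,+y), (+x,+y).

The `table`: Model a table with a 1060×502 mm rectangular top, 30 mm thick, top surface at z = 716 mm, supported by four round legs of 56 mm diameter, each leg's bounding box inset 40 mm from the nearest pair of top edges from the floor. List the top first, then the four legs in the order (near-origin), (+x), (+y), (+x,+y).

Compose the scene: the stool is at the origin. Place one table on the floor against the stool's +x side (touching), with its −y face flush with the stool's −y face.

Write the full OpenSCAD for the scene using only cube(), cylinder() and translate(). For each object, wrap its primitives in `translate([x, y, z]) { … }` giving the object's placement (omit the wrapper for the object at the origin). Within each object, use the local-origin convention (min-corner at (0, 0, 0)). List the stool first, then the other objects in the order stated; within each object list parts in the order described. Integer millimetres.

translate([0, 0, 386]) cube([269, 283, 32]);
translate([21, 21, 0]) cylinder(h = 386, r = 21);
translate([248, 21, 0]) cylinder(h = 386, r = 21);
translate([21, 262, 0]) cylinder(h = 386, r = 21);
translate([248, 262, 0]) cylinder(h = 386, r = 21);
translate([269, 0, 0]) {
  translate([0, 0, 686]) cube([1060, 502, 30]);
  translate([68, 68, 0]) cylinder(h = 686, r = 28);
  translate([992, 68, 0]) cylinder(h = 686, r = 28);
  translate([68, 434, 0]) cylinder(h = 686, r = 28);
  translate([992, 434, 0]) cylinder(h = 686, r = 28);
}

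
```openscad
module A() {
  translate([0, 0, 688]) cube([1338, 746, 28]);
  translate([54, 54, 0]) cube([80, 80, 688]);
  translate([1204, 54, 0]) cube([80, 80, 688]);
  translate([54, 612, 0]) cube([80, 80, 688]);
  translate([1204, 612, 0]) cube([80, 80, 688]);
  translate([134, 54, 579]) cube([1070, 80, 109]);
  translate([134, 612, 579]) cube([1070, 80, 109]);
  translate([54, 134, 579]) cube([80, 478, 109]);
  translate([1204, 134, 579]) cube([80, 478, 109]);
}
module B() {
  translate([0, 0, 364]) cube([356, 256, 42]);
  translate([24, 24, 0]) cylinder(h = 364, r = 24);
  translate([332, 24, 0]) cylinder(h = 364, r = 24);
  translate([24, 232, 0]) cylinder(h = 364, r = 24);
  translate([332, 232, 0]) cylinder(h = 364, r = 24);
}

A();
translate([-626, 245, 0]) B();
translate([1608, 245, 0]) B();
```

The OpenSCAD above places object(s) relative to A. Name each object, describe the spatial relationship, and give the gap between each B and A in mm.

A is a table. B is a stool. Two stools sit around the table at the −x, +x sides. The gap between each stool and the table is 270 mm.

Each stool's nearest face is 270 mm from the table's bounding box.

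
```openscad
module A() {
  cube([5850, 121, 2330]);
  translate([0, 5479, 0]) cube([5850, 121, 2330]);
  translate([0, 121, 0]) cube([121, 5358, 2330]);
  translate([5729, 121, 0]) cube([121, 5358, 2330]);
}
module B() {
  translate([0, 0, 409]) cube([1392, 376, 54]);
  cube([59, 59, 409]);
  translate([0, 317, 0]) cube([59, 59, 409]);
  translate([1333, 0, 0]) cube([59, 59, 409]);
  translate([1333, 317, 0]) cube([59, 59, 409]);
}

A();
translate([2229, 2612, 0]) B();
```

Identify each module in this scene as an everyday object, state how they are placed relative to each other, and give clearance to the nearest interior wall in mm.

A is a house frame. B is a bench. The bench sits inside the house frame, centred. The clearance to the nearest interior wall is 2108 mm.

Clearances: x = 2108, y = 2491; minimum 2108 mm.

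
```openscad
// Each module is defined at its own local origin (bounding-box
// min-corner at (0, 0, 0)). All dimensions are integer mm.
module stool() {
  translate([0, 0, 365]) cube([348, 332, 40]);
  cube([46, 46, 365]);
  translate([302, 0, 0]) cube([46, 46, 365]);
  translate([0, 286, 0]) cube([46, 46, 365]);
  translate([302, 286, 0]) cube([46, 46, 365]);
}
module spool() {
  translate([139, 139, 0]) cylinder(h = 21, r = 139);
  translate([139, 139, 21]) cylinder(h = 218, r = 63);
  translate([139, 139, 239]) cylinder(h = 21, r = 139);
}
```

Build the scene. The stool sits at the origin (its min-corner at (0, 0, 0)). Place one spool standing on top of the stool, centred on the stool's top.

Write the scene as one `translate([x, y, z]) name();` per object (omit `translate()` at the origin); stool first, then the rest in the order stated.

stool();
translate([35, 27, 405]) spool();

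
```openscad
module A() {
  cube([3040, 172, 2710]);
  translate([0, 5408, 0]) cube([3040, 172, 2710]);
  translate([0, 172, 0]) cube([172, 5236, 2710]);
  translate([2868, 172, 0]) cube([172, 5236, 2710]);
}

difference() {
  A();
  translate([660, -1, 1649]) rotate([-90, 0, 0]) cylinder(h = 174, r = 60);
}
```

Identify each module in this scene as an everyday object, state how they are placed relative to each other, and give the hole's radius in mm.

The subtracted cylinder has r = 60 mm.

A is a house frame. The house frame has a circular hole through its front wall. The hole's radius is 60 mm.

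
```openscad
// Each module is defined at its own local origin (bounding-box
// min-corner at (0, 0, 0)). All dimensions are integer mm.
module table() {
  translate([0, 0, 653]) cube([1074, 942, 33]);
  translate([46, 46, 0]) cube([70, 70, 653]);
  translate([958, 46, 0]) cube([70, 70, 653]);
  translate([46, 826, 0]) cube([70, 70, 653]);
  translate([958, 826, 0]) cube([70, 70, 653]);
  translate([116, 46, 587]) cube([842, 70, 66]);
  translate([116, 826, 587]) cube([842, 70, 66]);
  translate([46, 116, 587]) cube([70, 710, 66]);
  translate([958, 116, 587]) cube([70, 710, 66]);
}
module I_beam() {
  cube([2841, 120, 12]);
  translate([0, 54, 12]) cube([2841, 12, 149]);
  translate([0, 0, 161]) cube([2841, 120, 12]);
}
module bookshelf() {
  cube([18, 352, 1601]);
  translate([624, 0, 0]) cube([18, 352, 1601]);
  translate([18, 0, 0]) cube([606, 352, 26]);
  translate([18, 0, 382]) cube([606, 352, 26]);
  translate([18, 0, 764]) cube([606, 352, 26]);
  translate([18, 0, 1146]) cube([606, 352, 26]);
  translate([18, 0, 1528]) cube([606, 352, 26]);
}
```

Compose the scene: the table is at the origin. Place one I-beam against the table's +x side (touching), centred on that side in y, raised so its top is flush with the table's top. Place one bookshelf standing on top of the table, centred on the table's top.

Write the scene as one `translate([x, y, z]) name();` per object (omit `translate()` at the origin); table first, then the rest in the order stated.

table();
translate([1074, 411, 513]) I_beam();
translate([216, 295, 686]) bookshelf();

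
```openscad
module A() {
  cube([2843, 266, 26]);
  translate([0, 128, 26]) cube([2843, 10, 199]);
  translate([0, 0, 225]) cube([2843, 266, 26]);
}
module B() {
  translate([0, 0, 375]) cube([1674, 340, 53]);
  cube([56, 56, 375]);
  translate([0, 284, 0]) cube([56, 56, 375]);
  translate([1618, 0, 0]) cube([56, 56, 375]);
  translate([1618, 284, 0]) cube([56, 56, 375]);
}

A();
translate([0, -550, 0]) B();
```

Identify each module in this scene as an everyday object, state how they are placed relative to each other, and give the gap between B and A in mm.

The bench's nearest face is 210 mm from the I-beam's −y face.

A is an I-beam. B is a bench. The bench is on the floor beside the I-beam on its −y side. The gap between the bench and the I-beam is 210 mm.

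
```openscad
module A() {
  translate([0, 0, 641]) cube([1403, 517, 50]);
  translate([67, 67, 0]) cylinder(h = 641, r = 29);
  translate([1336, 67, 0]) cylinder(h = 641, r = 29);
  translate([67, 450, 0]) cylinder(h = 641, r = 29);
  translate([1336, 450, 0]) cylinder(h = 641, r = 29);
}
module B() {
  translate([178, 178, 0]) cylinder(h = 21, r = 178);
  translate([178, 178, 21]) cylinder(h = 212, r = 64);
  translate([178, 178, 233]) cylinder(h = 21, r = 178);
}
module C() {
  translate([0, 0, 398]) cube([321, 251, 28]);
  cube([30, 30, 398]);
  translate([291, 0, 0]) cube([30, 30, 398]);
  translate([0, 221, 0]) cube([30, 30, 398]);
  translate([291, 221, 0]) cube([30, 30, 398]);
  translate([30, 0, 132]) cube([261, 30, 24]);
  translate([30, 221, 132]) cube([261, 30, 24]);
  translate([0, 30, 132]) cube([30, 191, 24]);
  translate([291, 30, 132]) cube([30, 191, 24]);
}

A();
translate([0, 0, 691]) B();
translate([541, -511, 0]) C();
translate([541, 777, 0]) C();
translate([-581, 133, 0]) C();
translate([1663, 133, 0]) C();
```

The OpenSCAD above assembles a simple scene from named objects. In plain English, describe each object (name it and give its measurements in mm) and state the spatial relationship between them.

A is a table with a 1403×517 mm rectangular top, 50 mm thick, top surface at z = 691 mm, supported by four round legs of 58 mm diameter, each leg's bounding box inset 38 mm from the nearest pair of top edges, running from the floor.

B is a spool: two coaxial disc flanges of radius 178 mm and thickness 21 mm, joined by a core cylinder of radius 64 mm and height 212 mm. The lower flange rests on z = 0 and the three cylinders share a vertical axis.

C is a four-legged stool. The seat is a 321×251×28 mm slab whose top surface is at z = 426 mm; four square legs, each 30×30 mm in cross-section, run from the floor (z = 0) to the underside of the seat, each flush with a corner of the seat. Four stretchers, 30 mm wide and 24 mm tall, connect adjacent legs with their undersides at z = 132 mm, each running between the inner faces of the legs it joins and aligned with the legs' outer faces on the other axis.

The spool is on top of the table. Four stools sit around the table at the −y, +y, −x, +x sides.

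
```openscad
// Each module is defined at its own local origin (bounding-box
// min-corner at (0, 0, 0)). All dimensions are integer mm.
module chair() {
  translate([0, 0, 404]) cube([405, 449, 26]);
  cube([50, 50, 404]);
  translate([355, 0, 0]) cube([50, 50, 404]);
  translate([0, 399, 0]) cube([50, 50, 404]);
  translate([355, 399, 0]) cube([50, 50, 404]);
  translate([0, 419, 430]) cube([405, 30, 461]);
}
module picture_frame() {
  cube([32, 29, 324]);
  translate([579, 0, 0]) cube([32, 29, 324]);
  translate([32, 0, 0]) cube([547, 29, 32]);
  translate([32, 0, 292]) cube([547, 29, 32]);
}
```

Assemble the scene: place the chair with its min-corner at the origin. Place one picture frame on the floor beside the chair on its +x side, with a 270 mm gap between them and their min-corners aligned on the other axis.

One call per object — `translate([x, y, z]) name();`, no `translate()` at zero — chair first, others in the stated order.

chair();
translate([675, 0, 0]) picture_frame();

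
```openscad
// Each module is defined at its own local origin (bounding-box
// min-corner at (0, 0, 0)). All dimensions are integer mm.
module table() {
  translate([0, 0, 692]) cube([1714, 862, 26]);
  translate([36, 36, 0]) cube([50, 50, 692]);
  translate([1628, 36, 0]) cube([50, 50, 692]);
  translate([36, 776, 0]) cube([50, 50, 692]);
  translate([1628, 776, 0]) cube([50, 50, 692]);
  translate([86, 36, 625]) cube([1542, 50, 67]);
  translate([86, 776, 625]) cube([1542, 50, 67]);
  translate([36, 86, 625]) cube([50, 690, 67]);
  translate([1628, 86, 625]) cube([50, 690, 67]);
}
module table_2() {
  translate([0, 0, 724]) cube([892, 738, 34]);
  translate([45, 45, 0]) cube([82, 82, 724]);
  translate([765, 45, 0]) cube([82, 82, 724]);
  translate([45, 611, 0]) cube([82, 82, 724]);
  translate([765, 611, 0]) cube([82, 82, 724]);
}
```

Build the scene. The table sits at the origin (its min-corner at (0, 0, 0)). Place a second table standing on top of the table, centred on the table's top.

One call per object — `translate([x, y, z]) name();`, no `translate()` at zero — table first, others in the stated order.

table();
translate([411, 62, 718]) table_2();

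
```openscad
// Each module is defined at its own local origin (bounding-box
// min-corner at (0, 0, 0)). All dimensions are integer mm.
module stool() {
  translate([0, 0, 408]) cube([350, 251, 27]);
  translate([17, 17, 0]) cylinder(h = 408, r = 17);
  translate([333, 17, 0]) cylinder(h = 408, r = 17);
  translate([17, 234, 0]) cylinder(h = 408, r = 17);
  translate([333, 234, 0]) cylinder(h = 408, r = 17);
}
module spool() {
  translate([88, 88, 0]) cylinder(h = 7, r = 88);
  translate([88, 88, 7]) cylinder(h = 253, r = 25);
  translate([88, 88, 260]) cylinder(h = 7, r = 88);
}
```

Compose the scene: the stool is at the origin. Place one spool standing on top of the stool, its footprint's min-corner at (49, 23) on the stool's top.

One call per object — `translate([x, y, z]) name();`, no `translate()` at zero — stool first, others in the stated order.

stool();
translate([49, 23, 435]) spool();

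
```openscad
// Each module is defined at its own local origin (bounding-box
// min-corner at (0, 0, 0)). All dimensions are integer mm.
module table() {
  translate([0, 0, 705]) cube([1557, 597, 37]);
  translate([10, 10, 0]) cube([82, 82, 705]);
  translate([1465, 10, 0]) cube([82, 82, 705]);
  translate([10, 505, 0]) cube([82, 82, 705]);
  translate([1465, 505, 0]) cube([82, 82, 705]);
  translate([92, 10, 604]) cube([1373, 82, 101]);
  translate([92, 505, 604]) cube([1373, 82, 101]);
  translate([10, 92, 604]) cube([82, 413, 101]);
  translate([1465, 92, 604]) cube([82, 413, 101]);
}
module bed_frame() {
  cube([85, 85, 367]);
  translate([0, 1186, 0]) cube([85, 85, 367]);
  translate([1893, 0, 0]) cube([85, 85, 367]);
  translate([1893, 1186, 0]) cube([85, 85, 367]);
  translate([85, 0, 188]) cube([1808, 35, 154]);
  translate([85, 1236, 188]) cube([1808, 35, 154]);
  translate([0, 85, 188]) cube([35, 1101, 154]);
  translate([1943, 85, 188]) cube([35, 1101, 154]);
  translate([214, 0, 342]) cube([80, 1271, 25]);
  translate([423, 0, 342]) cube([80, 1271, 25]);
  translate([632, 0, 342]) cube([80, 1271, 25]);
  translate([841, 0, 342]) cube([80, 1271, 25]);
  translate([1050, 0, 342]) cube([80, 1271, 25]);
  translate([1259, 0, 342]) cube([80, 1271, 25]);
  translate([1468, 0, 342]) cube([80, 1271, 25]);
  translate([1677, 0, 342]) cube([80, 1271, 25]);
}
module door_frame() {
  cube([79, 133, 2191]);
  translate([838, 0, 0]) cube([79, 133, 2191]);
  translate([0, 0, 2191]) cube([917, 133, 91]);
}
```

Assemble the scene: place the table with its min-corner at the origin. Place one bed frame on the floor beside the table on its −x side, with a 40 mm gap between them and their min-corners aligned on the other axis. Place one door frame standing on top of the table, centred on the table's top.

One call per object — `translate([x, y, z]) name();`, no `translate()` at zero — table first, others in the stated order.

table();
translate([-2018, 0, 0]) bed_frame();
translate([320, 232, 742]) door_frame();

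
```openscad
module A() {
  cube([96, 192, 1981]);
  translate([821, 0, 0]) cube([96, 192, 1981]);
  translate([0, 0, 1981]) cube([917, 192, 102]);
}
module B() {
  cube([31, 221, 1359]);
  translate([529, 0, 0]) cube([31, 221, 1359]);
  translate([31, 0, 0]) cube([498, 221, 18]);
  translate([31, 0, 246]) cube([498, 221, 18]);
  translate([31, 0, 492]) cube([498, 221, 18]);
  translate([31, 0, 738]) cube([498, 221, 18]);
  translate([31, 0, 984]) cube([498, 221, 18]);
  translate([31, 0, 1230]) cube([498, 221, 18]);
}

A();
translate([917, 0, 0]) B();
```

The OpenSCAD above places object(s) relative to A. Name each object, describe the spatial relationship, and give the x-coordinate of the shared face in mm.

The door frame's +x face and the bookshelf's −x face are both at x = 917 mm.

A is a door frame. B is a bookshelf. The bookshelf is against the door frame's +x side, with their −y faces flush. The x-coordinate of the shared face is 917 mm.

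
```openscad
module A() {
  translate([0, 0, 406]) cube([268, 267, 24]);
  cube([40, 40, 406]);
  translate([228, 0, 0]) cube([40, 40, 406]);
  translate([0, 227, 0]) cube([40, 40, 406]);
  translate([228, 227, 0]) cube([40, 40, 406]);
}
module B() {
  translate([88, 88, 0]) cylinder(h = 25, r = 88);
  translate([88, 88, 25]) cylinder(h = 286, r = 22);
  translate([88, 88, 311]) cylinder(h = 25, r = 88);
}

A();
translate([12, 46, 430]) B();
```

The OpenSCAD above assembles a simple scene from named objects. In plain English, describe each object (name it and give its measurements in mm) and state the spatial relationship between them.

A is a four-legged stool. The seat is 268×267 mm, 24 mm thick, top at z = 430 mm. It stands on four square legs, each 40×40 mm in cross-section, from z = 0 to the seat underside, each flush with a corner of the seat.

B is a spool: two coaxial disc flanges of radius 88 mm and thickness 25 mm, joined by a core cylinder of radius 22 mm and height 286 mm. The lower flange rests on z = 0 and the three cylinders share a vertical axis.

The spool is on top of the stool.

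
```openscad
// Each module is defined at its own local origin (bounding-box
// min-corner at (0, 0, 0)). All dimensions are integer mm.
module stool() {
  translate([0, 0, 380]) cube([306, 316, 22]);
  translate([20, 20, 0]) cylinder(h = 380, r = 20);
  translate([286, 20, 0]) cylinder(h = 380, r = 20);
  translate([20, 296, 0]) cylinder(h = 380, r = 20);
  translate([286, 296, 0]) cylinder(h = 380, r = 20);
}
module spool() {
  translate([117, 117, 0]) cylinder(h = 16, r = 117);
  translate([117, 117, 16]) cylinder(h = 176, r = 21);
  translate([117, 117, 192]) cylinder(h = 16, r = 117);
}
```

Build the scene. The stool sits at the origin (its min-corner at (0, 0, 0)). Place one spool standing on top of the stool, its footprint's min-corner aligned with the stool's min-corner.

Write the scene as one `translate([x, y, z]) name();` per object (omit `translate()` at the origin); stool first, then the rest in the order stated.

stool();
translate([0, 0, 402]) spool();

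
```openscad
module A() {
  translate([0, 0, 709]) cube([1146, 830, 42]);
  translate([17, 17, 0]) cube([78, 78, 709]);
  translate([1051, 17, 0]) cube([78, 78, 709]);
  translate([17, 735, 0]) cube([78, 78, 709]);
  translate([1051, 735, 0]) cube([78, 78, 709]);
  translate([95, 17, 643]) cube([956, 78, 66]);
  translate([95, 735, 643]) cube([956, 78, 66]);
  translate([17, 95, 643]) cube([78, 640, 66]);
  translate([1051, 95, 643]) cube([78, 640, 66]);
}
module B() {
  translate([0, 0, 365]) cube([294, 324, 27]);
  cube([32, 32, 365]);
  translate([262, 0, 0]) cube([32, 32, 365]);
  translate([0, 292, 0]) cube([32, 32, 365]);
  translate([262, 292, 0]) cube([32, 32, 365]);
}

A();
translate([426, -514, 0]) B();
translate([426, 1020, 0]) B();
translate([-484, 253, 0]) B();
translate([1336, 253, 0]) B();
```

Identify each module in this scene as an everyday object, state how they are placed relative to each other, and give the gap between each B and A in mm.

Each stool's nearest face is 190 mm from the table's bounding box.

A is a table. B is a stool. Four stools sit around the table at the −y, +y, −x, +x sides. The gap between each stool and the table is 190 mm.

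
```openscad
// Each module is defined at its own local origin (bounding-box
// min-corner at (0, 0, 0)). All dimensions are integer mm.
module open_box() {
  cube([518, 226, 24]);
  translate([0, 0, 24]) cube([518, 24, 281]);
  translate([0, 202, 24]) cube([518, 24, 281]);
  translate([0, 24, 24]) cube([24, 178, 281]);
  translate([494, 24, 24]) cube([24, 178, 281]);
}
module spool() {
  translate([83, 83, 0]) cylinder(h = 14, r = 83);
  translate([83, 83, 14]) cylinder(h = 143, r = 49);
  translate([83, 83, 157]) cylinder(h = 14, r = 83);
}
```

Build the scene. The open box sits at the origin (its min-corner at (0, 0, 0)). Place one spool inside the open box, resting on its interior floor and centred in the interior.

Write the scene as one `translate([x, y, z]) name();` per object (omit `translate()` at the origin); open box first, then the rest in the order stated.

open_box();
translate([176, 30, 24]) spool();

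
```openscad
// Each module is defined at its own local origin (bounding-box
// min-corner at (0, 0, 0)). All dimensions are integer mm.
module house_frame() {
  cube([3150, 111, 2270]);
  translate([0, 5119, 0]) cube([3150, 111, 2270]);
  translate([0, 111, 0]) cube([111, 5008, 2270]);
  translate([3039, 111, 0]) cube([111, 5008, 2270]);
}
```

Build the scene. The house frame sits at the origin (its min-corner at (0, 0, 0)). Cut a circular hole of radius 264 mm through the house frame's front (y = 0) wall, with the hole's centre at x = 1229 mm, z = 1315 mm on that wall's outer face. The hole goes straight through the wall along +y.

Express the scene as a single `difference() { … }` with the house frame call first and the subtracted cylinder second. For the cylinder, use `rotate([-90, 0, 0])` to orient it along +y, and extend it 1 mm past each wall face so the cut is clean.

difference() {
  house_frame();
  translate([1229, -1, 1315]) rotate([-90, 0, 0]) cylinder(h = 113, r = 264);
}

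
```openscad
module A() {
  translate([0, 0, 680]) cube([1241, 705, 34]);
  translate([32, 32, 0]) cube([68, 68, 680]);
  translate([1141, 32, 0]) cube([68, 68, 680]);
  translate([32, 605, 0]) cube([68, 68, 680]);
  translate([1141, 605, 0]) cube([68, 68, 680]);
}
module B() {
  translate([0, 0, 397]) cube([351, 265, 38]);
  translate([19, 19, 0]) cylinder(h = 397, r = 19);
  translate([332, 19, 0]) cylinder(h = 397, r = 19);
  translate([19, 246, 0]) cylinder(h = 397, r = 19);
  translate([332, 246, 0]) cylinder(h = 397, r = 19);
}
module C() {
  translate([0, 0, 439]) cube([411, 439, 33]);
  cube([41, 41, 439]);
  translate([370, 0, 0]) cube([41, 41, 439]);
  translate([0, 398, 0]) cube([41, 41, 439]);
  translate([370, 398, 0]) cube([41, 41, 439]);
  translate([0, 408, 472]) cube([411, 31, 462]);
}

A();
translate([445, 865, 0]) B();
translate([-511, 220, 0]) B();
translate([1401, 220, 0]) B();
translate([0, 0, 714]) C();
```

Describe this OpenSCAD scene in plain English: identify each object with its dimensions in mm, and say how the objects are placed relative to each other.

A is a table: top 1241 mm (x) × 705 mm (y), 34 mm thick, upper face at z = 714 mm, on four 68×68 mm square legs, each inset 32 mm from the nearest pair of top edges, running from z = 0 to the bottom of the top.

B is a simple wooden stool: a rectangular seat 351 mm (x) by 265 mm (y), 38 mm thick, top face at z = 435 mm, on four round legs, each 38 mm in diameter. The legs rest on z = 0, each leg's axis is inset half a diameter from the nearest pair of seat edges (so the leg's bounding box is flush with the corner).

C is a chair: 411×439 mm seat, 33 mm thick, top at z = 472 mm, on four 41 mm square corner legs flush with the seat edges. A 31 mm thick backrest slab spans the full seat width, extending 462 mm above the seat top, its back face flush with the seat's +y edge.

Three stools sit around the table at the +y, −x, +x sides. The chair is on top of the table.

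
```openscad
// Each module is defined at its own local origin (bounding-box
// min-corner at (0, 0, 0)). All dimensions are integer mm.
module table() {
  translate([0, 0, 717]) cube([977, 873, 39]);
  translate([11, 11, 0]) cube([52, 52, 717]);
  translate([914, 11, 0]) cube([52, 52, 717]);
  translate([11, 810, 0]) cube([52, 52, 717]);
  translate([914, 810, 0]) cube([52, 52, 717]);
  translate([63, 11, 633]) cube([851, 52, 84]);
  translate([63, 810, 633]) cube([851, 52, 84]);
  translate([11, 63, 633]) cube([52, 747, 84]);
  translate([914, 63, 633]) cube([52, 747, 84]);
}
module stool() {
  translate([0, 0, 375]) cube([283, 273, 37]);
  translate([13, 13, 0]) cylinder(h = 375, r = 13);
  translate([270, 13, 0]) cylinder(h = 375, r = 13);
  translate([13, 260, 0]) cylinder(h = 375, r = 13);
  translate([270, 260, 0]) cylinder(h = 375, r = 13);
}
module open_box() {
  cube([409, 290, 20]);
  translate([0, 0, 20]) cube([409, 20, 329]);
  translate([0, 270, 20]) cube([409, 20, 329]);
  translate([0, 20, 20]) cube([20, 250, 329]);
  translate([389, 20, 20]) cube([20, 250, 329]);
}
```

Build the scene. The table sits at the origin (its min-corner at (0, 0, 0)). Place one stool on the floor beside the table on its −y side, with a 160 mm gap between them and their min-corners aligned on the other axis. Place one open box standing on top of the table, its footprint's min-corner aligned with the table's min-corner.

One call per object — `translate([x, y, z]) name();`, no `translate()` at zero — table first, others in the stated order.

table();
translate([0, -433, 0]) stool();
translate([0, 0, 756]) open_box();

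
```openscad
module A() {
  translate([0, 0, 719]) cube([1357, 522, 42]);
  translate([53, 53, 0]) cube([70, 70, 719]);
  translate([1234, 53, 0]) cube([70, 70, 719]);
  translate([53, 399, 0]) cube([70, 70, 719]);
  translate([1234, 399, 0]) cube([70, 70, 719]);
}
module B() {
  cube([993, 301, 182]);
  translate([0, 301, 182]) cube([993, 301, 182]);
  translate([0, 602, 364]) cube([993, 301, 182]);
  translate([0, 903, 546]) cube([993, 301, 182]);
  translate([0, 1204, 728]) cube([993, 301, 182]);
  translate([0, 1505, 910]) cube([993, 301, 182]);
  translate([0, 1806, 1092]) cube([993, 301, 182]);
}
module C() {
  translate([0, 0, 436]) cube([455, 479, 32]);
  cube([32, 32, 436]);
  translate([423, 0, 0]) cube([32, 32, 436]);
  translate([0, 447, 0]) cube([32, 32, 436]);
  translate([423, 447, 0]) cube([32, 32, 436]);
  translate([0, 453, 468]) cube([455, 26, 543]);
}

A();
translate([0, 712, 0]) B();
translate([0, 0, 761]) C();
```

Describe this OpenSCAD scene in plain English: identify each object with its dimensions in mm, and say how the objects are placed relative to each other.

A is a table: top 1357 mm (x) × 522 mm (y), 42 mm thick, upper face at z = 761 mm, on four 70×70 mm square legs, each inset 53 mm from the nearest pair of top edges, running from z = 0 to the bottom of the top.

B is a straight staircase of 7 solid steps. Each step is 993 mm wide (x), 301 mm deep (y, the going) and 182 mm tall (the rise). The first step rests on the floor; each subsequent step sits one going further in +y and one rise higher in +z, directly behind and above the previous step with no overlap.

C is a chair: 455×479 mm seat, 32 mm thick, top at z = 468 mm, on four 32 mm square corner legs flush with the seat edges. A 26 mm thick backrest slab spans the full seat width, extending 543 mm above the seat top, its back face flush with the seat's +y edge.

The staircase is on the floor beside the table on its +y side. The chair is on top of the table.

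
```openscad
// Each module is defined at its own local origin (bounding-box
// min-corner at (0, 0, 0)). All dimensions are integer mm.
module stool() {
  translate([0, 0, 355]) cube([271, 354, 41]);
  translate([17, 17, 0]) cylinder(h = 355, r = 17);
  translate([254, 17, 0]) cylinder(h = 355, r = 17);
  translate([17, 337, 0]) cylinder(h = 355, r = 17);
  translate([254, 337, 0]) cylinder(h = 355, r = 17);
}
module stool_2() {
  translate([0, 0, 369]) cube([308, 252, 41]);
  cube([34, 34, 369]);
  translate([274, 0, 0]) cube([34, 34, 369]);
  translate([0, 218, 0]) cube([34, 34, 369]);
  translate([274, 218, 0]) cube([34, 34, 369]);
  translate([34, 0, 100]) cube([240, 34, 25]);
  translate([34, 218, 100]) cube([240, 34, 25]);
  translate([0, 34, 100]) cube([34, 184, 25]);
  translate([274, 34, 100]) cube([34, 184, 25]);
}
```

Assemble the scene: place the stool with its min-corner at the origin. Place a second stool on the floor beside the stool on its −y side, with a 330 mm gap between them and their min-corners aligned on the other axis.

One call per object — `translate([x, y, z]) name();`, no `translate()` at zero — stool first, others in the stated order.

stool();
translate([0, -582, 0]) stool_2();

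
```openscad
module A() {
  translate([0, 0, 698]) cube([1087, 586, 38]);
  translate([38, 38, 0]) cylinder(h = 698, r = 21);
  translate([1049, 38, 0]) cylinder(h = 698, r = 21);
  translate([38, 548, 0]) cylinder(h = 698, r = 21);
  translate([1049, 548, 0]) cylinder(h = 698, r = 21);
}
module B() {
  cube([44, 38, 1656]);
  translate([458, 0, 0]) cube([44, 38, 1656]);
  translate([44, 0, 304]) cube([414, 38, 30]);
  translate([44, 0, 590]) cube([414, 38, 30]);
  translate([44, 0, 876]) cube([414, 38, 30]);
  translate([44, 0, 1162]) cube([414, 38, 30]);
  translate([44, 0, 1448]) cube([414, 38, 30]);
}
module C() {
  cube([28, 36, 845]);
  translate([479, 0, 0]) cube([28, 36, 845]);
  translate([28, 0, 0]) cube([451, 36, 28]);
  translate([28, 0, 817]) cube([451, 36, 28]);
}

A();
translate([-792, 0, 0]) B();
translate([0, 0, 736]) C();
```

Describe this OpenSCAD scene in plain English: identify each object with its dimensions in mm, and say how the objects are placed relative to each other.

A is a table: top 1087 mm (x) × 586 mm (y), 38 mm thick, upper face at z = 736 mm, on four round legs of 42 mm diameter, each leg's bounding box inset 17 mm from the nearest pair of top edges, running from z = 0 to the bottom of the top.

B is a straight ladder. Two 44×38 mm vertical rails, 1656 mm tall, stand 502 mm apart (outside-to-outside) with their front faces coplanar on the −y side. 5 rungs, each 38 mm deep and 30 mm tall, span between the inner faces of the rails, front faces flush with the rails. The lowest rung's underside is at z = 304 mm and rungs are spaced 286 mm apart (underside to underside).

C is a picture frame with a 451×789 mm rectangular opening (x by z) and a uniform 28 mm border on every side. Frame depth is 36 mm along y. It is built from two vertical stiles running the full outside height and two horizontal rails spanning the gap between the stiles.

The ladder is on the floor beside the table on its −x side. The picture frame is on top of the table.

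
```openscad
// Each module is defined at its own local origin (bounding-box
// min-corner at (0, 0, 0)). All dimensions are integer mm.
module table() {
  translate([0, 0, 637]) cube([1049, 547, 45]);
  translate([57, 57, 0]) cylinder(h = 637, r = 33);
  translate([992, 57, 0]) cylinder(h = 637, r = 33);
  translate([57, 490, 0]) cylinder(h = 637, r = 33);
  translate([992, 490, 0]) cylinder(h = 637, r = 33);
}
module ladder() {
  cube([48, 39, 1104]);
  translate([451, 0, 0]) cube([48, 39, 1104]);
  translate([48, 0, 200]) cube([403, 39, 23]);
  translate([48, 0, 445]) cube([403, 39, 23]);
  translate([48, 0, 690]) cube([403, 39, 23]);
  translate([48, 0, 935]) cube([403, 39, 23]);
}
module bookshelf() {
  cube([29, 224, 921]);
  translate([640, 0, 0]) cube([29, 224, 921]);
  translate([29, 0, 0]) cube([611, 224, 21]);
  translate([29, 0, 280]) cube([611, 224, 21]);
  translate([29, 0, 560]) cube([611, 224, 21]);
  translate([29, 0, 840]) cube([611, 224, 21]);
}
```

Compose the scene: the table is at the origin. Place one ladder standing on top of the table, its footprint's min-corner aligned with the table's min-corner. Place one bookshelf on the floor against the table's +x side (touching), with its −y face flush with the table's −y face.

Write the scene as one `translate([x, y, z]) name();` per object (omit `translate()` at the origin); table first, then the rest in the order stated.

table();
translate([0, 0, 682]) ladder();
translate([1049, 0, 0]) bookshelf();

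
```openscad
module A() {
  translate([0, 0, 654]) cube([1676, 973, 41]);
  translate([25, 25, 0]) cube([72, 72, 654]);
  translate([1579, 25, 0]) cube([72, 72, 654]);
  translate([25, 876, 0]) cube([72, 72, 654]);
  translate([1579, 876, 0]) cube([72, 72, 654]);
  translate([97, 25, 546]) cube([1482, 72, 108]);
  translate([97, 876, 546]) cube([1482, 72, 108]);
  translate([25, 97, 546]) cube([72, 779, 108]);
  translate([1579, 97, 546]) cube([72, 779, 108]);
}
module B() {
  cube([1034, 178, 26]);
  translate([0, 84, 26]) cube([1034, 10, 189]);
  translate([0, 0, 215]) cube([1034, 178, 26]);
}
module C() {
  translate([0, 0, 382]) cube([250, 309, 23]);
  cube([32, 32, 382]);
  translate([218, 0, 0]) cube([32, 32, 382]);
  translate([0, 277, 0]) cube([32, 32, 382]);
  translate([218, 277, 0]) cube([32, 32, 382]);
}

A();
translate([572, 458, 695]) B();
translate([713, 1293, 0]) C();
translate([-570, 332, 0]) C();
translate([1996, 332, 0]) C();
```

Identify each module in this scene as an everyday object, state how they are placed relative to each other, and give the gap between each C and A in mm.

Each stool's nearest face is 320 mm from the table's bounding box.

A is a table. B is an I-beam. C is a stool. The I-beam is on top of the table. Three stools sit around the table at the +y, −x, +x sides. The gap between each stool and the table is 320 mm.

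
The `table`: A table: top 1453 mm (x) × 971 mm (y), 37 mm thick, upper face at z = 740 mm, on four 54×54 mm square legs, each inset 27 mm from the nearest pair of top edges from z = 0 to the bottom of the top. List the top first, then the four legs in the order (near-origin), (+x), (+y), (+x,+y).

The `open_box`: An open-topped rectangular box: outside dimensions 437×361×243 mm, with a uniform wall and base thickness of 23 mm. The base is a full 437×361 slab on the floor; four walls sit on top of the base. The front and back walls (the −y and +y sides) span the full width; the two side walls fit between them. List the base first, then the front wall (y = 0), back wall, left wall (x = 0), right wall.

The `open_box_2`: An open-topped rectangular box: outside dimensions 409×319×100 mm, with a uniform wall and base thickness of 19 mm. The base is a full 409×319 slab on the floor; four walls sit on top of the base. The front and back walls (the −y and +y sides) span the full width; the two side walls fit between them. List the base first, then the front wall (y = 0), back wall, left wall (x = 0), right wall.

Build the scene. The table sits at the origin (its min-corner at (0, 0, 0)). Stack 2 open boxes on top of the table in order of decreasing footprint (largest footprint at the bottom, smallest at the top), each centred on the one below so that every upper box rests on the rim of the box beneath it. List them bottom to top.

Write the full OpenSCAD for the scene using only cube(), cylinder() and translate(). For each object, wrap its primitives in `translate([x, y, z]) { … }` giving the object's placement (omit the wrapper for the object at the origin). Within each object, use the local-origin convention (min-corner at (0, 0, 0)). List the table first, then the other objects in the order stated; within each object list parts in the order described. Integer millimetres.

translate([0, 0, 703]) cube([1453, 971, 37]);
translate([27, 27, 0]) cube([54, 54, 703]);
translate([1372, 27, 0]) cube([54, 54, 703]);
translate([27, 890, 0]) cube([54, 54, 703]);
translate([1372, 890, 0]) cube([54, 54, 703]);
translate([508, 305, 740]) {
  cube([437, 361, 23]);
  translate([0, 0, 23]) cube([437, 23, 220]);
  translate([0, 338, 23]) cube([437, 23, 220]);
  translate([0, 23, 23]) cube([23, 315, 220]);
  translate([414, 23, 23]) cube([23, 315, 220]);
}
translate([522, 326, 983]) {
  cube([409, 319, 19]);
  translate([0, 0, 19]) cube([409, 19, 81]);
  translate([0, 300, 19]) cube([409, 19, 81]);
  translate([0, 19, 19]) cube([19, 281, 81]);
  translate([390, 19, 19]) cube([19, 281, 81]);
}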